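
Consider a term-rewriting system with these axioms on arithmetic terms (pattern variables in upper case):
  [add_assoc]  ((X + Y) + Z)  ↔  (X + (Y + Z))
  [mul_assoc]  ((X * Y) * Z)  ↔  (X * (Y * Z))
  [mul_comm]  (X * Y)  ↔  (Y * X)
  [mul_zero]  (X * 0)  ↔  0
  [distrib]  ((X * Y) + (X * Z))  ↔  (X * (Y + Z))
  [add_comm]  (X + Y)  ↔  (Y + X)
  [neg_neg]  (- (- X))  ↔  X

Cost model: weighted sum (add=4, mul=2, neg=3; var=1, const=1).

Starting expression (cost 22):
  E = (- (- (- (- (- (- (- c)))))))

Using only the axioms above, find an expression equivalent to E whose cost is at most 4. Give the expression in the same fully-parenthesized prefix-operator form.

(- c)   [cost 4]

step 1: neg_neg (→) rewrites (- (- (- c))) into (- c), now (- (- (- (- (- c)))))
step 2: neg_neg (→) rewrites (- (- (- (- (- c))))) into (- (- (- c)))
step 3: neg_neg (→) rewrites (- (- (- c))) into (- c), reaching cost 4 (bound 4)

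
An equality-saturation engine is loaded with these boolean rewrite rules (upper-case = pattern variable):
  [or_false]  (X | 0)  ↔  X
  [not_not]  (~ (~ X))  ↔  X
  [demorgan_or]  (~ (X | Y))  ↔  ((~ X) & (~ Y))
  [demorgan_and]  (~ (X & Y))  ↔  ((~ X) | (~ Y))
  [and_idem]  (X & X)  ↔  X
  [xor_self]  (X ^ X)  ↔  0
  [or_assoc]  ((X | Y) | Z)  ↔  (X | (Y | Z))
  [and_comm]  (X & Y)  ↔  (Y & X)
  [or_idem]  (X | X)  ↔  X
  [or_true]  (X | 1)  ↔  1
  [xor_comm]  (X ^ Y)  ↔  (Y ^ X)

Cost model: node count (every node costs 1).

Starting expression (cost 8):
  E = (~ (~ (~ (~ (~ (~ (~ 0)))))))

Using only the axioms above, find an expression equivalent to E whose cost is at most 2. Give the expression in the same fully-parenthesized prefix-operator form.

(1) (~ (~ (~ (~ (~ 0)))))  =[not_not →]=  (~ (~ (~ 0)))    ⊢ (~ (~ (~ (~ (~ 0)))))
(2) (~ (~ (~ (~ 0))))  =[not_not →]=  (~ (~ 0))    ⊢ (~ (~ (~ 0)))
(3) (~ (~ 0))  =[not_not →]=  0    ⊢ cost 2, within 2

(~ 0)   [cost 2]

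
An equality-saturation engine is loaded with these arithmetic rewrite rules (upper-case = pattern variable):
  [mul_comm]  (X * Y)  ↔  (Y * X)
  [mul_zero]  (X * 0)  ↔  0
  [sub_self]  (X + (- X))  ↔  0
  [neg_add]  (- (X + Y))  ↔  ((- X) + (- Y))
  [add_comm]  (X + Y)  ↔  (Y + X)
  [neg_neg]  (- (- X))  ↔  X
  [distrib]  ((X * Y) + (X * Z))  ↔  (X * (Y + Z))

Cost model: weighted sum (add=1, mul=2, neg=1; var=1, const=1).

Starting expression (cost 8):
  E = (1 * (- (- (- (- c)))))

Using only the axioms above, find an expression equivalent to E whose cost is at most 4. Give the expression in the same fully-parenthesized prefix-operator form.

step 1: neg_neg (→) rewrites (- (- c)) into c, now (1 * (- (- c)))
step 2: neg_neg (→) rewrites (- (- c)) into c, reaching cost 4 (bound 4)

(1 * c)   [cost 4]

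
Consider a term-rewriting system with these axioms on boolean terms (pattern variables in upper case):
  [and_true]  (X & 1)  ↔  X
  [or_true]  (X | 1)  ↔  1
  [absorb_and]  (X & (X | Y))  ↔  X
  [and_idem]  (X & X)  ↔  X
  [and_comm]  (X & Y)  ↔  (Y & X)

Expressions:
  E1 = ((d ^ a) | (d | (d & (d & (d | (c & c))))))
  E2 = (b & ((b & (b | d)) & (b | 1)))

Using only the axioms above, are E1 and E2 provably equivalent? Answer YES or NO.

NO

All listed rules preserve value, hence provable equivalence implies equal values everywhere; look for a separating assignment.
a=0, b=0, c=0, d=1 gives E1 ↦ 1, E2 ↦ 0; values differ ⇒ not provably equivalent.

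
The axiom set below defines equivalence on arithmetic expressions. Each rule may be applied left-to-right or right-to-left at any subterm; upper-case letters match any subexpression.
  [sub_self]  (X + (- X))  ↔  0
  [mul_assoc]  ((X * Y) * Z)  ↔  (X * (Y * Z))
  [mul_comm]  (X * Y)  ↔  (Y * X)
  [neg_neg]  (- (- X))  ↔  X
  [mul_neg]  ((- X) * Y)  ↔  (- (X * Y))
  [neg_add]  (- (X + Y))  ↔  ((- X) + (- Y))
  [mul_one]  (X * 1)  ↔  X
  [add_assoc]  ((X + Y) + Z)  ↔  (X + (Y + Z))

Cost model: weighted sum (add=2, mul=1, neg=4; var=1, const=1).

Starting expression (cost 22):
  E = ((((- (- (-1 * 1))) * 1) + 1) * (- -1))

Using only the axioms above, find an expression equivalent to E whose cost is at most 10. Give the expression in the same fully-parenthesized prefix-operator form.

((-1 + 1) * (- -1))   [cost 10]

(1) (-1 * 1)  =[mul_one →]=  -1    ⊢ ((((- (- -1)) * 1) + 1) * (- -1))
(2) (- (- -1))  =[neg_neg →]=  -1    ⊢ (((-1 * 1) + 1) * (- -1))
(3) (-1 * 1)  =[mul_one →]=  -1    ⊢ cost 10, within 10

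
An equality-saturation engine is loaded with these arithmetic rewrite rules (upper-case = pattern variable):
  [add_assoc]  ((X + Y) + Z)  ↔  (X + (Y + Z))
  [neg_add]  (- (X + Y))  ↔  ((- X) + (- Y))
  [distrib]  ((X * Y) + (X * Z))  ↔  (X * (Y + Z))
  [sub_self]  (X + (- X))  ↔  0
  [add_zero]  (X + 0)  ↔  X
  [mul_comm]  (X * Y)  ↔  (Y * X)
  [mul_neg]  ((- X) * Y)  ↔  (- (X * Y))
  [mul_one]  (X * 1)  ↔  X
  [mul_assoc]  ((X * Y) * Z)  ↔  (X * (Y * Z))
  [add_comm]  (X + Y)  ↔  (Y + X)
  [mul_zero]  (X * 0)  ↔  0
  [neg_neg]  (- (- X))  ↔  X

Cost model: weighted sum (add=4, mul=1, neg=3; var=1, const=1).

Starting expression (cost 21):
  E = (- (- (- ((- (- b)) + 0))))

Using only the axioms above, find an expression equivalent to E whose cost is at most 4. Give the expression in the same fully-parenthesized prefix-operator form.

step 1: add_zero (→) rewrites ((- (- b)) + 0) into (- (- b)), now (- (- (- (- (- b)))))
step 2: neg_neg (→) rewrites (- (- b)) into b, now (- (- (- b)))
step 3: neg_neg (→) rewrites (- (- b)) into b, reaching cost 4 (bound 4)

(- b)   [cost 4]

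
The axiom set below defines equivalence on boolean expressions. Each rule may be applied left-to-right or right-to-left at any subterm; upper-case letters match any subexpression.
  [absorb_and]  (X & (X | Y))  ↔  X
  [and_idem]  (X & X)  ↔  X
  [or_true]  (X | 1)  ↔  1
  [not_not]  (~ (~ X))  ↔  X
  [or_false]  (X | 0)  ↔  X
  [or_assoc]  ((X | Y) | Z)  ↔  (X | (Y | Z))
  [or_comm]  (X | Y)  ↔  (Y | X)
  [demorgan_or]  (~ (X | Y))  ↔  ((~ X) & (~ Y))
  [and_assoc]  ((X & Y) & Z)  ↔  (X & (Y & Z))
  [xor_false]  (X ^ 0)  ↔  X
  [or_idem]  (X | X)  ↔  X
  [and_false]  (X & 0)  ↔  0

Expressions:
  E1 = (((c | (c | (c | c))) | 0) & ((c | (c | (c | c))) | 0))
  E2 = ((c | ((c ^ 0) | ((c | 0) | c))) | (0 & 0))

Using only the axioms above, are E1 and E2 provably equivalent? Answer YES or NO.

YES

step 1: and_idem (→) rewrites (((c | (c | (c | c))) | 0) & ((c | (c | (c | c))) | 0)) into ((c | (c | (c | c))) | 0)
step 2: or_idem (→) rewrites (c | c) into c, now ((c | (c | c)) | 0)
step 3: xor_false (←) rewrites c into (c ^ 0), now ((c | ((c ^ 0) | c)) | 0)
step 4: and_false (←) rewrites 0 into (0 & 0), now ((c | ((c ^ 0) | c)) | (0 & 0))
step 5: or_idem (←) rewrites c into (c | c), now ((c | ((c ^ 0) | (c | c))) | (0 & 0))
step 6: or_false (←) rewrites c into (c | 0), which is E2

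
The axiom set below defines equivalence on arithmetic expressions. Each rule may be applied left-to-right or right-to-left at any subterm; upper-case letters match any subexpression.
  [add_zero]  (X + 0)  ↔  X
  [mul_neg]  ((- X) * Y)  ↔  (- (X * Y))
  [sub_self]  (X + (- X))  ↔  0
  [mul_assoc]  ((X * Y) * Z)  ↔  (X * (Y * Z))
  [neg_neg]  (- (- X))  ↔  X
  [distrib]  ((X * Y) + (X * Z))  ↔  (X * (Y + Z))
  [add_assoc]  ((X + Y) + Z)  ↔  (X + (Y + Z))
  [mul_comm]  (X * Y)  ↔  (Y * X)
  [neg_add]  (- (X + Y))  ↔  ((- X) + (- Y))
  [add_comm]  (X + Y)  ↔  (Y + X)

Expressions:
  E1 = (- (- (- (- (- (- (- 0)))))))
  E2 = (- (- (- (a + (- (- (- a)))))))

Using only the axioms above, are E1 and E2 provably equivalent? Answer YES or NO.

1. [neg_neg →] (- (- (- (- (- (- 0))))))  →  (- (- (- (- 0))));  E1 = (- (- (- (- (- 0)))))
2. [neg_neg →] (- (- (- (- 0))))  →  (- (- 0));  E1 = (- (- (- 0)))
3. [neg_neg →] (- (- (- 0)))  →  (- 0)
4. [sub_self ←] 0  →  (a + (- a));  E1 = (- (a + (- a)))
5. [neg_neg ←] (a + (- a))  →  (- (- (a + (- a))));  E1 = (- (- (- (a + (- a)))))
6. [neg_neg ←] (- a)  →  (- (- (- a)));  this is E2

YES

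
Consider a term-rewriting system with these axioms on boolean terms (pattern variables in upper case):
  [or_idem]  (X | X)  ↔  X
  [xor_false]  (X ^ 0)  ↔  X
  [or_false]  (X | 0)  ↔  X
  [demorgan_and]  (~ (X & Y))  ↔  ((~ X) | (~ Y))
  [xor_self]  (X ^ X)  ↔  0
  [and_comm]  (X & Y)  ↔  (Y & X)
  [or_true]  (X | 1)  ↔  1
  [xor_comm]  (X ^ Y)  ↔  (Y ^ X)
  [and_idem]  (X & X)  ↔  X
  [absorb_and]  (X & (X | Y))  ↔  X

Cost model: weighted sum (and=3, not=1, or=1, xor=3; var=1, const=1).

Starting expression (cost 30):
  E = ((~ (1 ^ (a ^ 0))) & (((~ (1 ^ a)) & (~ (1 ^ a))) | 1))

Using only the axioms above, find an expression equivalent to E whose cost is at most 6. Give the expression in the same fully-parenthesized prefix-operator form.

1. [and_idem →] ((~ (1 ^ a)) & (~ (1 ^ a)))  →  (~ (1 ^ a));  E = ((~ (1 ^ (a ^ 0))) & ((~ (1 ^ a)) | 1))
2. [xor_false →] (a ^ 0)  →  a;  E = ((~ (1 ^ a)) & ((~ (1 ^ a)) | 1))
3. [absorb_and →] ((~ (1 ^ a)) & ((~ (1 ^ a)) | 1))  →  (~ (1 ^ a));  cost 6 ≤ 6, done

(~ (1 ^ a))   [cost 6]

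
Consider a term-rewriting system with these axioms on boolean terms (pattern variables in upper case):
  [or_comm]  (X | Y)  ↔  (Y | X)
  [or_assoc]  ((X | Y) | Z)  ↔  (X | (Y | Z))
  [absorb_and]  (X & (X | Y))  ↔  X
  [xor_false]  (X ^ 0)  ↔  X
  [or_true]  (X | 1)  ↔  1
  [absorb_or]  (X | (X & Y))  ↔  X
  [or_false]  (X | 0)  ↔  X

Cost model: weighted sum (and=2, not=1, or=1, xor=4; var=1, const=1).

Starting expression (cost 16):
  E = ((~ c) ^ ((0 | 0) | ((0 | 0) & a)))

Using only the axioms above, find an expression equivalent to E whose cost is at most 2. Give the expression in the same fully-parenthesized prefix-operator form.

1. [absorb_or →] ((0 | 0) | ((0 | 0) & a))  →  (0 | 0);  E = ((~ c) ^ (0 | 0))
2. [or_false →] (0 | 0)  →  0;  E = ((~ c) ^ 0)
3. [xor_false →] ((~ c) ^ 0)  →  (~ c);  cost 2 ≤ 2, done

(~ c)   [cost 2]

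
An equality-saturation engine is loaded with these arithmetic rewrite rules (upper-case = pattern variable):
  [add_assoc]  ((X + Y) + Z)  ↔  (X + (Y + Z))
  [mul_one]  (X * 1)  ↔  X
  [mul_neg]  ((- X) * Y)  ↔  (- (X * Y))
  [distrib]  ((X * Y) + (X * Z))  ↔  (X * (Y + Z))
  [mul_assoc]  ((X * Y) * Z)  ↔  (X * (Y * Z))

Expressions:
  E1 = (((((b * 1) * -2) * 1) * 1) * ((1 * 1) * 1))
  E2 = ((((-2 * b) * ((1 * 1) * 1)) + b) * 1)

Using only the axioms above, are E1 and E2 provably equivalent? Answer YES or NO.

All listed rules preserve value, hence provable equivalence implies equal values everywhere; look for a separating assignment.
b=1 gives E1 ↦ -2, E2 ↦ -1; values differ ⇒ not provably equivalent.

NO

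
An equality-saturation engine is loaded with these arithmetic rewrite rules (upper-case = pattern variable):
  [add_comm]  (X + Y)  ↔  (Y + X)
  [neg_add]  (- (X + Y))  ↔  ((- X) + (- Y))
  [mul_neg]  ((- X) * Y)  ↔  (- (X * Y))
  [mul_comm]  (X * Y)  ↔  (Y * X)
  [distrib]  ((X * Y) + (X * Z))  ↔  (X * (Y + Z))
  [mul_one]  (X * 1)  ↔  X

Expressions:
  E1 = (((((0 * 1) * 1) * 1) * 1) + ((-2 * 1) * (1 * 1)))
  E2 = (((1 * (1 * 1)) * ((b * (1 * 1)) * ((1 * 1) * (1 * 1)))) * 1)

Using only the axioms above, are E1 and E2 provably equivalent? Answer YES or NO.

NO

All listed rules preserve value, hence provable equivalence implies equal values everywhere; look for a separating assignment.
b=0 gives E1 ↦ -2, E2 ↦ 0; values differ ⇒ not provably equivalent.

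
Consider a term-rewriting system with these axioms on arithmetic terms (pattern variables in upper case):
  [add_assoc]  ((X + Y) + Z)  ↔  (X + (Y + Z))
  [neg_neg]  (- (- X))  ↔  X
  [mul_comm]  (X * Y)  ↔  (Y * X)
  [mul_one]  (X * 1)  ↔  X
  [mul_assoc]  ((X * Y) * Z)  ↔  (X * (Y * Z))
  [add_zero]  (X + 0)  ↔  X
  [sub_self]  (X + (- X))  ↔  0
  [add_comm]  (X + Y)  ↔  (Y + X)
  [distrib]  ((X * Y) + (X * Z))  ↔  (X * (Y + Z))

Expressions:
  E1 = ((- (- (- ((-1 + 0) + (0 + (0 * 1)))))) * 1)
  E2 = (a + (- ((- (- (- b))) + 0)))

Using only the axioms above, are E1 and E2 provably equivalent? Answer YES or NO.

NO

Every axiom is a valid identity, so a rewrite proof would force E1 and E2 to agree under every assignment.
At a=0, b=0: E1 = 1 but E2 = 0; they differ, so no derivation exists.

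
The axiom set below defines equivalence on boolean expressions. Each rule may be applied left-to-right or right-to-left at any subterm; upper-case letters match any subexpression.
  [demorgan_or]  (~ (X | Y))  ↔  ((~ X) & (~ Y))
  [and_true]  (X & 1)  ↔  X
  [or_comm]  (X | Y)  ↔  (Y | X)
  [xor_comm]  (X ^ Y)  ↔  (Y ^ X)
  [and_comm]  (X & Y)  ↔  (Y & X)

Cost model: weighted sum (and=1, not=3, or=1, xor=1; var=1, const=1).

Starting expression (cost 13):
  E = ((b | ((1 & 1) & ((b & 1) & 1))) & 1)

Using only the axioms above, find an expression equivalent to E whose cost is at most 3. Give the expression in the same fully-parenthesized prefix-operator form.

(b | b)   [cost 3]

(1) ((b & 1) & 1)  =[and_true →]=  (b & 1)    ⊢ ((b | ((1 & 1) & (b & 1))) & 1)
(2) (1 & 1)  =[and_true →]=  1    ⊢ ((b | (1 & (b & 1))) & 1)
(3) (1 & (b & 1))  =[and_comm →]=  ((b & 1) & 1)    ⊢ ((b | ((b & 1) & 1)) & 1)
(4) ((b & 1) & 1)  =[and_true →]=  (b & 1)    ⊢ ((b | (b & 1)) & 1)
(5) ((b | (b & 1)) & 1)  =[and_true →]=  (b | (b & 1))
(6) (b & 1)  =[and_true →]=  b    ⊢ cost 3, within 3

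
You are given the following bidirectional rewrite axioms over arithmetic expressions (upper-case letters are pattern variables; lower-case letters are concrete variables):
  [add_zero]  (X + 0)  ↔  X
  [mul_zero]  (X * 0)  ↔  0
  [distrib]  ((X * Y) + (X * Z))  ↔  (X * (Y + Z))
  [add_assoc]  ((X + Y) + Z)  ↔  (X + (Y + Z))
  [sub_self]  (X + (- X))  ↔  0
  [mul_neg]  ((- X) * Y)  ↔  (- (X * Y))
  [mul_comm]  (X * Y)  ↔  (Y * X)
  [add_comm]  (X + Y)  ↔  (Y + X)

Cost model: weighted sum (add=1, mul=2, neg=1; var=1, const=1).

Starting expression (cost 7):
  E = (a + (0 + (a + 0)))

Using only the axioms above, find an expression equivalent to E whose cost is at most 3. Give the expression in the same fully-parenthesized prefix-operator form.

1. [add_zero →] (a + 0)  →  a;  E = (a + (0 + a))
2. [add_comm →] (0 + a)  →  (a + 0);  E = (a + (a + 0))
3. [add_zero →] (a + 0)  →  a;  cost 3 ≤ 3, done

(a + a)   [cost 3]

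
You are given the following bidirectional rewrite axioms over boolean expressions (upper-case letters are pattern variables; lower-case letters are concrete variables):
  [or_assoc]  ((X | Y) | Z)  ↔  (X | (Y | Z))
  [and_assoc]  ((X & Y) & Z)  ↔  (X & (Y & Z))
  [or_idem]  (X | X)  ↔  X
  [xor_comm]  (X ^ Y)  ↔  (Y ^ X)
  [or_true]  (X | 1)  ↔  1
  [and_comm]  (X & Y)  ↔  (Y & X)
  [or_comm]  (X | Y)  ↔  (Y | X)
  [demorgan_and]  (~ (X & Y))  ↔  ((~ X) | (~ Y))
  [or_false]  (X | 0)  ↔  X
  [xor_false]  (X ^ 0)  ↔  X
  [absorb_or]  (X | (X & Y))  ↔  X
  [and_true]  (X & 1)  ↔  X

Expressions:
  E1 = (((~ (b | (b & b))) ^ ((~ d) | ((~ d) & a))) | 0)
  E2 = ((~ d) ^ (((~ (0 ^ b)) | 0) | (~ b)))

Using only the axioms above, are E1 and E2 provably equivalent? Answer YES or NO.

YES

step 1: absorb_or (→) rewrites ((~ d) | ((~ d) & a)) into (~ d), now (((~ (b | (b & b))) ^ (~ d)) | 0)
step 2: absorb_or (→) rewrites (b | (b & b)) into b, now (((~ b) ^ (~ d)) | 0)
step 3: or_false (→) rewrites (((~ b) ^ (~ d)) | 0) into ((~ b) ^ (~ d))
step 4: xor_comm (→) rewrites ((~ b) ^ (~ d)) into ((~ d) ^ (~ b))
step 5: or_idem (←) rewrites (~ b) into ((~ b) | (~ b)), now ((~ d) ^ ((~ b) | (~ b)))
step 6: xor_false (←) rewrites b into (b ^ 0), now ((~ d) ^ ((~ (b ^ 0)) | (~ b)))
step 7: xor_comm (→) rewrites (b ^ 0) into (0 ^ b), now ((~ d) ^ ((~ (0 ^ b)) | (~ b)))
step 8: or_false (←) rewrites (~ (0 ^ b)) into ((~ (0 ^ b)) | 0), which is E2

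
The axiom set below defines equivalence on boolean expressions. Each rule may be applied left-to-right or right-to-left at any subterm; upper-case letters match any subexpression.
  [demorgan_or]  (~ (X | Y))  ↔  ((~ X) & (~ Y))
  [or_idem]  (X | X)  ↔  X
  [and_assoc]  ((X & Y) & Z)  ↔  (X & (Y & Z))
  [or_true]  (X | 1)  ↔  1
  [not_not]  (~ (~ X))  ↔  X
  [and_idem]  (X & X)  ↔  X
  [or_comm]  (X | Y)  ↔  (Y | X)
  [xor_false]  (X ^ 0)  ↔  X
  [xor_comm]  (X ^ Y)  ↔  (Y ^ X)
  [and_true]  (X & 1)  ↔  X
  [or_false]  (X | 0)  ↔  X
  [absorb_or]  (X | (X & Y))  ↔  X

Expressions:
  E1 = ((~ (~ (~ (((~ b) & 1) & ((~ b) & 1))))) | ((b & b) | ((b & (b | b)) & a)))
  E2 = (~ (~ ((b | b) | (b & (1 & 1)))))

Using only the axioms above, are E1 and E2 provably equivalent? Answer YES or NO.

1. [not_not →] (~ (~ (((~ b) & 1) & ((~ b) & 1))))  →  (((~ b) & 1) & ((~ b) & 1));  E1 = ((~ (((~ b) & 1) & ((~ b) & 1))) | ((b & b) | ((b & (b | b)) & a)))
2. [and_idem →] (((~ b) & 1) & ((~ b) & 1))  →  ((~ b) & 1);  E1 = ((~ ((~ b) & 1)) | ((b & b) | ((b & (b | b)) & a)))
3. [and_idem →] (b & b)  →  b;  E1 = ((~ ((~ b) & 1)) | (b | ((b & (b | b)) & a)))
4. [and_true →] ((~ b) & 1)  →  (~ b);  E1 = ((~ (~ b)) | (b | ((b & (b | b)) & a)))
5. [not_not →] (~ (~ b))  →  b;  E1 = (b | (b | ((b & (b | b)) & a)))
6. [or_idem →] (b | b)  →  b;  E1 = (b | (b | ((b & b) & a)))
7. [and_idem →] (b & b)  →  b;  E1 = (b | (b | (b & a)))
8. [absorb_or →] (b | (b & a))  →  b;  E1 = (b | b)
9. [or_idem ←] b  →  (b | b);  E1 = ((b | b) | b)
10. [and_true ←] b  →  (b & 1);  E1 = ((b | b) | (b & 1))
11. [and_idem ←] 1  →  (1 & 1);  E1 = ((b | b) | (b & (1 & 1)))
12. [not_not ←] ((b | b) | (b & (1 & 1)))  →  (~ (~ ((b | b) | (b & (1 & 1)))));  this is E2

YES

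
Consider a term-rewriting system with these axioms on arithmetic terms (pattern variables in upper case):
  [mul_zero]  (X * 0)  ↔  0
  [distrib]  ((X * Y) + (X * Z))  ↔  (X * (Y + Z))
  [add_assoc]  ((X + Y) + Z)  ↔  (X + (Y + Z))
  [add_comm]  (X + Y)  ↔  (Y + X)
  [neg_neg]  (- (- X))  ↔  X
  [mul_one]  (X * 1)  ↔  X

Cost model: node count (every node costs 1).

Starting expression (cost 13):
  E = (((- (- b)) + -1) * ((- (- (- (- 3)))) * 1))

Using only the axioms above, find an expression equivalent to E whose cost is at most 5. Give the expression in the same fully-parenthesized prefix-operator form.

((b + -1) * 3)   [cost 5]

step 1: neg_neg (→) rewrites (- (- (- (- 3)))) into (- (- 3)), now (((- (- b)) + -1) * ((- (- 3)) * 1))
step 2: neg_neg (→) rewrites (- (- 3)) into 3, now (((- (- b)) + -1) * (3 * 1))
step 3: mul_one (→) rewrites (3 * 1) into 3, now (((- (- b)) + -1) * 3)
step 4: neg_neg (→) rewrites (- (- b)) into b, reaching cost 5 (bound 5)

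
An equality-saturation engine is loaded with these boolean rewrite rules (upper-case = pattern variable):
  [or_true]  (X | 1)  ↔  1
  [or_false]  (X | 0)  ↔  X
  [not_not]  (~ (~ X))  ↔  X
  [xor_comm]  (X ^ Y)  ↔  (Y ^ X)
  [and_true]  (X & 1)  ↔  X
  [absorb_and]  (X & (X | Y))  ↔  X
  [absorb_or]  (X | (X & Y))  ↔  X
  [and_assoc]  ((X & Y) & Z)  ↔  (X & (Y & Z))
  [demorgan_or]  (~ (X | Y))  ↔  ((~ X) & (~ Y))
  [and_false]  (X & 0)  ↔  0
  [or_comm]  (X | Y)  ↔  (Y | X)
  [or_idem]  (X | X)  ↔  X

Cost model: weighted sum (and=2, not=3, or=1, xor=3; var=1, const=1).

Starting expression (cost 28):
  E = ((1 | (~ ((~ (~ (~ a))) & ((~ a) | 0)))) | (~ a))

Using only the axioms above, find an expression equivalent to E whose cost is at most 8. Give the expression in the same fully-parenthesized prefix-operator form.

1. [not_not →] (~ (~ a))  →  a;  E = ((1 | (~ ((~ a) & ((~ a) | 0)))) | (~ a))
2. [absorb_and →] ((~ a) & ((~ a) | 0))  →  (~ a);  E = ((1 | (~ (~ a))) | (~ a))
3. [not_not →] (~ (~ a))  →  a;  cost 8 ≤ 8, done

((1 | a) | (~ a))   [cost 8]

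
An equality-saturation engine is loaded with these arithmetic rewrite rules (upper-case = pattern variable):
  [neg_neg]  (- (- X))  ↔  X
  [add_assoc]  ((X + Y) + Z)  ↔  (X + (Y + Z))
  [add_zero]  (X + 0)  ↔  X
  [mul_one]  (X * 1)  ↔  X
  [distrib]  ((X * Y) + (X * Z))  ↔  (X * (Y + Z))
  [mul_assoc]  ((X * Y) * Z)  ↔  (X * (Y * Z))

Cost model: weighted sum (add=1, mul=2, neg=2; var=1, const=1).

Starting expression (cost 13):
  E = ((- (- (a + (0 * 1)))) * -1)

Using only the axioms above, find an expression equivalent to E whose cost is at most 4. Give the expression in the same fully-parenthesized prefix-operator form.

step 1: mul_one (→) rewrites (0 * 1) into 0, now ((- (- (a + 0))) * -1)
step 2: neg_neg (→) rewrites (- (- (a + 0))) into (a + 0), now ((a + 0) * -1)
step 3: add_zero (→) rewrites (a + 0) into a, reaching cost 4 (bound 4)

(a * -1)   [cost 4]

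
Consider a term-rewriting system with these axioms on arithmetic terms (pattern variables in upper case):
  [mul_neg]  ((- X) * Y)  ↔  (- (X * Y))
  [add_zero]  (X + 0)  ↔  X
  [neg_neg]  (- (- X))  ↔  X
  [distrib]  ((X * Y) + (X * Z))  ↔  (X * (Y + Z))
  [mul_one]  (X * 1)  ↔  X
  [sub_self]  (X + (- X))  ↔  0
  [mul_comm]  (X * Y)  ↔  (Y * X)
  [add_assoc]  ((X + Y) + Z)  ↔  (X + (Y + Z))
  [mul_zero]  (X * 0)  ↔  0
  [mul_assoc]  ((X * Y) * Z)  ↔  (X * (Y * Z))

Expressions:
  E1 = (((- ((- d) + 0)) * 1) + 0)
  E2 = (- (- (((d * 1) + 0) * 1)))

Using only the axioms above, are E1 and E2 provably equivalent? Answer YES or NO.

YES

step 1: add_zero (→) rewrites ((- d) + 0) into (- d), now (((- (- d)) * 1) + 0)
step 2: neg_neg (→) rewrites (- (- d)) into d, now ((d * 1) + 0)
step 3: add_zero (→) rewrites ((d * 1) + 0) into (d * 1)
step 4: add_zero (←) rewrites d into (d + 0), now ((d + 0) * 1)
step 5: neg_neg (←) rewrites ((d + 0) * 1) into (- (- ((d + 0) * 1)))
step 6: mul_one (←) rewrites d into (d * 1), which is E2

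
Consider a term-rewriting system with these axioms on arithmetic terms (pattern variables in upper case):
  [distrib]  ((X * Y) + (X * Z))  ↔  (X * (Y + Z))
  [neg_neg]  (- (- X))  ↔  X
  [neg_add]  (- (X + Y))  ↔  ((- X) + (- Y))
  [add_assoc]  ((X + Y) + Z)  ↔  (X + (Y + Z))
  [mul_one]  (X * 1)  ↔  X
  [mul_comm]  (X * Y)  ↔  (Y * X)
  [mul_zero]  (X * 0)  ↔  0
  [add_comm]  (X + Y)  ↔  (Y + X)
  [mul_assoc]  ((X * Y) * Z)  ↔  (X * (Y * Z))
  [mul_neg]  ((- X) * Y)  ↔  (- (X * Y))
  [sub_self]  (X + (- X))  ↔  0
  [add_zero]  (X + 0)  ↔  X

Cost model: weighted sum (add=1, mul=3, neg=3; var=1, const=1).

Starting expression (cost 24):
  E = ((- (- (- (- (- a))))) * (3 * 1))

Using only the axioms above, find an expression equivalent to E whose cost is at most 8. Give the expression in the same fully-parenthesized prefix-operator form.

1. [mul_one →] (3 * 1)  →  3;  E = ((- (- (- (- (- a))))) * 3)
2. [neg_neg →] (- (- (- a)))  →  (- a);  E = ((- (- (- a))) * 3)
3. [neg_neg →] (- (- a))  →  a;  cost 8 ≤ 8, done

((- a) * 3)   [cost 8]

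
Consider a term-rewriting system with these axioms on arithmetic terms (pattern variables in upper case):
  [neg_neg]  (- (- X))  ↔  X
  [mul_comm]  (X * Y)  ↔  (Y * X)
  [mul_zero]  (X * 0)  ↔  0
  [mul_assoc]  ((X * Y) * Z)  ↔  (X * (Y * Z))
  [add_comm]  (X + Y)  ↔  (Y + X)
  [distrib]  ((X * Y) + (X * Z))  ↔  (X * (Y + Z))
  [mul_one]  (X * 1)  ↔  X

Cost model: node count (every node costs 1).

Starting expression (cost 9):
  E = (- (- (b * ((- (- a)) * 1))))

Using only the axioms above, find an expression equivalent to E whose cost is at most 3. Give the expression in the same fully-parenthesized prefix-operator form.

step 1: neg_neg (→) rewrites (- (- (b * ((- (- a)) * 1)))) into (b * ((- (- a)) * 1))
step 2: neg_neg (→) rewrites (- (- a)) into a, now (b * (a * 1))
step 3: mul_one (→) rewrites (a * 1) into a, reaching cost 3 (bound 3)

(b * a)   [cost 3]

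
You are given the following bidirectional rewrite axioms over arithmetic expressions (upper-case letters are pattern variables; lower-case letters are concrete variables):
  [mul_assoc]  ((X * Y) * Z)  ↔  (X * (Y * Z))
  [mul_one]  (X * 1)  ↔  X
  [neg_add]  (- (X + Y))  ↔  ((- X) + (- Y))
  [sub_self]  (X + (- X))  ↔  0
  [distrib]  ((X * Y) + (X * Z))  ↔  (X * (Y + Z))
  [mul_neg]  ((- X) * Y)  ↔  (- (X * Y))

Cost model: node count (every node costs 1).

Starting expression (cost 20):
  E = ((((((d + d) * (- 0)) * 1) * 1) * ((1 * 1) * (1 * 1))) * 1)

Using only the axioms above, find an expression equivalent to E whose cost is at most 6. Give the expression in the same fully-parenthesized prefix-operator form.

((d + d) * (- 0))   [cost 6]

1. [mul_one →] (((d + d) * (- 0)) * 1)  →  ((d + d) * (- 0));  E = (((((d + d) * (- 0)) * 1) * ((1 * 1) * (1 * 1))) * 1)
2. [mul_one →] (1 * 1)  →  1;  E = (((((d + d) * (- 0)) * 1) * ((1 * 1) * 1)) * 1)
3. [mul_one →] (((d + d) * (- 0)) * 1)  →  ((d + d) * (- 0));  E = ((((d + d) * (- 0)) * ((1 * 1) * 1)) * 1)
4. [mul_one →] ((1 * 1) * 1)  →  (1 * 1);  E = ((((d + d) * (- 0)) * (1 * 1)) * 1)
5. [mul_one →] (1 * 1)  →  1;  E = ((((d + d) * (- 0)) * 1) * 1)
6. [mul_assoc →] (((d + d) * (- 0)) * 1)  →  ((d + d) * ((- 0) * 1));  E = (((d + d) * ((- 0) * 1)) * 1)
7. [mul_one →] ((- 0) * 1)  →  (- 0);  E = (((d + d) * (- 0)) * 1)
8. [mul_one →] (((d + d) * (- 0)) * 1)  →  ((d + d) * (- 0));  cost 6 ≤ 6, done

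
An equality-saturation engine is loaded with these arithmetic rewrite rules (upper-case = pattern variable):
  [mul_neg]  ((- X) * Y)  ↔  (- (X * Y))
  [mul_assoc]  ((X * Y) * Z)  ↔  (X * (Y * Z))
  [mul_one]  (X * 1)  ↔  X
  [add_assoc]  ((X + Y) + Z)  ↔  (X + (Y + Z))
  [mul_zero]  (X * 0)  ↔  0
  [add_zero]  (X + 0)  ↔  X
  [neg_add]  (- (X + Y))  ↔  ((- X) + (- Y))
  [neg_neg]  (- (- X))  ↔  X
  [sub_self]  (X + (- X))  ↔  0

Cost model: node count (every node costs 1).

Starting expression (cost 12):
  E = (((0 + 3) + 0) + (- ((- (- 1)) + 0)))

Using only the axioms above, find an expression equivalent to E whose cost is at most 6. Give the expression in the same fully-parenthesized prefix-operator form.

1. [neg_neg →] (- (- 1))  →  1;  E = (((0 + 3) + 0) + (- (1 + 0)))
2. [add_zero →] (1 + 0)  →  1;  E = (((0 + 3) + 0) + (- 1))
3. [add_zero →] ((0 + 3) + 0)  →  (0 + 3);  cost 6 ≤ 6, done

((0 + 3) + (- 1))   [cost 6]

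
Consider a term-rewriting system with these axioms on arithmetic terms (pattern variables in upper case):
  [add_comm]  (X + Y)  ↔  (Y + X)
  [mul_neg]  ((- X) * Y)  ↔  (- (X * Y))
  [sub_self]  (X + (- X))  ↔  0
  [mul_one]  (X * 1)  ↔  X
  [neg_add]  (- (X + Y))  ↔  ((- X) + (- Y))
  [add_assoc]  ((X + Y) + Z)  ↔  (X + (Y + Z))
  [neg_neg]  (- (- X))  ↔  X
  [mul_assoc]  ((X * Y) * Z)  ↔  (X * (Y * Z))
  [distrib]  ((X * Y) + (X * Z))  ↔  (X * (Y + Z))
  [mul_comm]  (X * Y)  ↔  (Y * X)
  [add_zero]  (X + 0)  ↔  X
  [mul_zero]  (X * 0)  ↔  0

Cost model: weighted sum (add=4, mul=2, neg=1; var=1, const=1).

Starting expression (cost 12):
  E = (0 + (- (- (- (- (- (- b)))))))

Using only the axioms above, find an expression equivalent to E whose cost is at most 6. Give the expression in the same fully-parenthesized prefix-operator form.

1. [neg_neg →] (- (- (- (- (- b)))))  →  (- (- (- b)));  E = (0 + (- (- (- (- b)))))
2. [neg_neg →] (- (- b))  →  b;  E = (0 + (- (- b)))
3. [neg_neg →] (- (- b))  →  b;  cost 6 ≤ 6, done

(0 + b)   [cost 6]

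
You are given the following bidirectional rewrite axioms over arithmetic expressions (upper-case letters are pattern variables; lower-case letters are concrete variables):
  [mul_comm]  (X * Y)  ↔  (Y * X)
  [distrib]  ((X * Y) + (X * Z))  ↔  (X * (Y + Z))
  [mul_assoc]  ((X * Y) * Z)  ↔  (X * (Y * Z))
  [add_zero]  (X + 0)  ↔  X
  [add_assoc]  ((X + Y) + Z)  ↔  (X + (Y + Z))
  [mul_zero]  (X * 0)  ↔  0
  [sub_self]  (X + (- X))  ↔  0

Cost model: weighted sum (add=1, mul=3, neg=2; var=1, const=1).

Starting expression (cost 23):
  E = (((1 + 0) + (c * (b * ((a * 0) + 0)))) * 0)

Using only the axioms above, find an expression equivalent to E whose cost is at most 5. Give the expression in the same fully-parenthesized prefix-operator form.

(1 * 0)   [cost 5]

(1) ((a * 0) + 0)  =[add_zero →]=  (a * 0)    ⊢ (((1 + 0) + (c * (b * (a * 0)))) * 0)
(2) (a * 0)  =[mul_zero →]=  0    ⊢ (((1 + 0) + (c * (b * 0))) * 0)
(3) (b * 0)  =[mul_zero →]=  0    ⊢ (((1 + 0) + (c * 0)) * 0)
(4) (1 + 0)  =[add_zero →]=  1    ⊢ ((1 + (c * 0)) * 0)
(5) (c * 0)  =[mul_zero →]=  0    ⊢ ((1 + 0) * 0)
(6) (1 + 0)  =[add_zero →]=  1    ⊢ cost 5, within 5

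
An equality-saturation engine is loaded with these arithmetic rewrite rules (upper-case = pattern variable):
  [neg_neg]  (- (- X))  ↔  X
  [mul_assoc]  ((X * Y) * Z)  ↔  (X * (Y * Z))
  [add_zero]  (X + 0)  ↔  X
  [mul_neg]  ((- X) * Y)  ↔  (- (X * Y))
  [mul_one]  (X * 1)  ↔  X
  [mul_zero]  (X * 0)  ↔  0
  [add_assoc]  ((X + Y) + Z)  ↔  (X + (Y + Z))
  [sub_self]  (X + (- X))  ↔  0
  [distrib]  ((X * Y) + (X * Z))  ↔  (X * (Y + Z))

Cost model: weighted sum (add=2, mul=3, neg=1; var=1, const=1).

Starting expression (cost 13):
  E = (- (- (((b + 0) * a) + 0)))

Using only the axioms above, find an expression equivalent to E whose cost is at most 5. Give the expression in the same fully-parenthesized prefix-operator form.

1. [add_zero →] (b + 0)  →  b;  E = (- (- ((b * a) + 0)))
2. [neg_neg →] (- (- ((b * a) + 0)))  →  ((b * a) + 0)
3. [add_zero →] ((b * a) + 0)  →  (b * a);  cost 5 ≤ 5, done

(b * a)   [cost 5]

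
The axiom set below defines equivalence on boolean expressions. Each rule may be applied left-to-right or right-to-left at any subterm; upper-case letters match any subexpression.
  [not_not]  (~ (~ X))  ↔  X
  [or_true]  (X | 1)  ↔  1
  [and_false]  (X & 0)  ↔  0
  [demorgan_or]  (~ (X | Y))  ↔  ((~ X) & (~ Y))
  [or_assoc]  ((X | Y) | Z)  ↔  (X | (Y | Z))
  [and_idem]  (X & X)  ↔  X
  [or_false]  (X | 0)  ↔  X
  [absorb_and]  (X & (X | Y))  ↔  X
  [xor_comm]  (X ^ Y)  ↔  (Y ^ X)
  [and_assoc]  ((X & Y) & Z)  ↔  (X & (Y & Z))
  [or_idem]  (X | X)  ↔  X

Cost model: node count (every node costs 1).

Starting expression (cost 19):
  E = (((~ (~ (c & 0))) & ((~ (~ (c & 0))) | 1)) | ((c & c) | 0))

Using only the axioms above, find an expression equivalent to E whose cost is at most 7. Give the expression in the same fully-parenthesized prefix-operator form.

((c & 0) | (c & c))   [cost 7]

step 1: absorb_and (→) rewrites ((~ (~ (c & 0))) & ((~ (~ (c & 0))) | 1)) into (~ (~ (c & 0))), now ((~ (~ (c & 0))) | ((c & c) | 0))
step 2: not_not (→) rewrites (~ (~ (c & 0))) into (c & 0), now ((c & 0) | ((c & c) | 0))
step 3: or_false (→) rewrites ((c & c) | 0) into (c & c), reaching cost 7 (bound 7)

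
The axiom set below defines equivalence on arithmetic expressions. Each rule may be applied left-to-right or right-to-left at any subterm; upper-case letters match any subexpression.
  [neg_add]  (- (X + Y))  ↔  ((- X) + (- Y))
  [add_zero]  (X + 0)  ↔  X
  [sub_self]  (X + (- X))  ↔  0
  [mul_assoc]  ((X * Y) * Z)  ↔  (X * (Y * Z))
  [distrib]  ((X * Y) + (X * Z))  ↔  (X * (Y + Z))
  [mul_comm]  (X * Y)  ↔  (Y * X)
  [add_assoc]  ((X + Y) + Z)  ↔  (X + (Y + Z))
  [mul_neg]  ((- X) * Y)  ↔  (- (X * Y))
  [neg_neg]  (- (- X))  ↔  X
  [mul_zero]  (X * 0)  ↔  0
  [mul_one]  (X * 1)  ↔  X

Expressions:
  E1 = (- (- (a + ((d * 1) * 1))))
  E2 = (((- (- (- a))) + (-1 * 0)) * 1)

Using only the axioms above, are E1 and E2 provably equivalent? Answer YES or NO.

All listed rules preserve value, hence provable equivalence implies equal values everywhere; look for a separating assignment.
a=0, d=1 gives E1 ↦ 1, E2 ↦ 0; values differ ⇒ not provably equivalent.

NO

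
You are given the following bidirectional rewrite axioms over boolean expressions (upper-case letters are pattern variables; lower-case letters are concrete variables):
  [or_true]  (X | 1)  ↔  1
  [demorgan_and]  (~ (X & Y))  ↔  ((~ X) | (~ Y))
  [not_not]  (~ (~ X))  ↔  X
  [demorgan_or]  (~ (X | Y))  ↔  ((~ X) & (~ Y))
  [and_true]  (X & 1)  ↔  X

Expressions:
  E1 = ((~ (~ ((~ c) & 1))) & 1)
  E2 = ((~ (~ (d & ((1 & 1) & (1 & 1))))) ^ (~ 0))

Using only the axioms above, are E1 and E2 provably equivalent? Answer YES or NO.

NO

All listed rules preserve value, hence provable equivalence implies equal values everywhere; look for a separating assignment.
c=0, d=1 gives E1 ↦ 1, E2 ↦ 0; values differ ⇒ not provably equivalent.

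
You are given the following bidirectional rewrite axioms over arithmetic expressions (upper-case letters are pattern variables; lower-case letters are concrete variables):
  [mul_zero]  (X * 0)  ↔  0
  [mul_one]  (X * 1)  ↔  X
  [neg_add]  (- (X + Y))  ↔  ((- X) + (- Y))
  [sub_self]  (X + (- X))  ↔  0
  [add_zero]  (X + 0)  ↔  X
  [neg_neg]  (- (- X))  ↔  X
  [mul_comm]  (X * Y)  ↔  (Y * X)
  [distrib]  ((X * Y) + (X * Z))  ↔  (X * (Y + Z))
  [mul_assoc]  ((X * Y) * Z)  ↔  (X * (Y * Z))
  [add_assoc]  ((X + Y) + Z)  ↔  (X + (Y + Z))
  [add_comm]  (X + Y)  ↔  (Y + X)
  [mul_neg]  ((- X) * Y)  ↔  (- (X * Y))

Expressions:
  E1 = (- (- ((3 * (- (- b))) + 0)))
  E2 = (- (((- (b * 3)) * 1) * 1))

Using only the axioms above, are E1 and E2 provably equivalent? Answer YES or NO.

1. [neg_neg →] (- (- ((3 * (- (- b))) + 0)))  →  ((3 * (- (- b))) + 0)
2. [add_zero →] ((3 * (- (- b))) + 0)  →  (3 * (- (- b)))
3. [neg_neg →] (- (- b))  →  b;  E1 = (3 * b)
4. [mul_comm →] (3 * b)  →  (b * 3)
5. [neg_neg ←] (b * 3)  →  (- (- (b * 3)))
6. [mul_one ←] (- (b * 3))  →  ((- (b * 3)) * 1);  E1 = (- ((- (b * 3)) * 1))
7. [mul_one ←] (- (b * 3))  →  ((- (b * 3)) * 1);  this is E2

YES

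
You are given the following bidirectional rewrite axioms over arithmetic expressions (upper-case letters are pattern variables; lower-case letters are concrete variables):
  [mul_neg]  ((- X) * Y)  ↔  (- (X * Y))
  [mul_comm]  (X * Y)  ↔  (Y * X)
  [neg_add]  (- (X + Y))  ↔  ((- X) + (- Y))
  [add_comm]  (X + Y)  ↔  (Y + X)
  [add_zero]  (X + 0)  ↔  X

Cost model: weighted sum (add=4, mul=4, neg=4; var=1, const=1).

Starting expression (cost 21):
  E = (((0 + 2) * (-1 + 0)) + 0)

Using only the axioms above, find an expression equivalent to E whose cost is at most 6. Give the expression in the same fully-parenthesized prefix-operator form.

(-1 * 2)   [cost 6]

1. [add_zero →] (((0 + 2) * (-1 + 0)) + 0)  →  ((0 + 2) * (-1 + 0))
2. [add_comm →] (0 + 2)  →  (2 + 0);  E = ((2 + 0) * (-1 + 0))
3. [add_zero →] (2 + 0)  →  2;  E = (2 * (-1 + 0))
4. [mul_comm →] (2 * (-1 + 0))  →  ((-1 + 0) * 2)
5. [add_zero →] (-1 + 0)  →  -1;  cost 6 ≤ 6, done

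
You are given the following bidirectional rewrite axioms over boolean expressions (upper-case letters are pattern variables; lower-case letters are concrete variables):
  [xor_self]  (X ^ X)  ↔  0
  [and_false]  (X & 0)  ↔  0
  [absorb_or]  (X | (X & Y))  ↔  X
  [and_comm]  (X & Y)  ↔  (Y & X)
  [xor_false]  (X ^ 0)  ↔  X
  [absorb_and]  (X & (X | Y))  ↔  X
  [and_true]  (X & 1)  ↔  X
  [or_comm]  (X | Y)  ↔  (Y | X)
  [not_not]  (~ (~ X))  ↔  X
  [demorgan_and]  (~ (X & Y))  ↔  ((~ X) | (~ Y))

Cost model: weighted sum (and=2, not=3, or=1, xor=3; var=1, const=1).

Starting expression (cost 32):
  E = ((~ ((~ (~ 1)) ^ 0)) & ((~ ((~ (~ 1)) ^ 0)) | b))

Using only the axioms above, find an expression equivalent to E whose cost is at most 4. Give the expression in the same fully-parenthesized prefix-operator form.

(~ 1)   [cost 4]

step 1: absorb_and (→) rewrites ((~ ((~ (~ 1)) ^ 0)) & ((~ ((~ (~ 1)) ^ 0)) | b)) into (~ ((~ (~ 1)) ^ 0))
step 2: xor_false (→) rewrites ((~ (~ 1)) ^ 0) into (~ (~ 1)), now (~ (~ (~ 1)))
step 3: not_not (→) rewrites (~ (~ 1)) into 1, reaching cost 4 (bound 4)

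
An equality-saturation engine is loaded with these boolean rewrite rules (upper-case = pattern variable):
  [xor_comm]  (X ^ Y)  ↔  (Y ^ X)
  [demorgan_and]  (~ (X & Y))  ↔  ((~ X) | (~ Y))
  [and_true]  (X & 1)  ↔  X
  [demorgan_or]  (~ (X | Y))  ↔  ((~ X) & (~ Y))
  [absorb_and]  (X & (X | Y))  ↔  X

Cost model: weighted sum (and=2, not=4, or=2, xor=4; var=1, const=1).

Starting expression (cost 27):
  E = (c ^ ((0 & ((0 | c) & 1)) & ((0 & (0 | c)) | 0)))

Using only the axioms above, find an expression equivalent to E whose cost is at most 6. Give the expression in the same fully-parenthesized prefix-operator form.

(c ^ 0)   [cost 6]

(1) ((0 | c) & 1)  =[and_true →]=  (0 | c)    ⊢ (c ^ ((0 & (0 | c)) & ((0 & (0 | c)) | 0)))
(2) ((0 & (0 | c)) & ((0 & (0 | c)) | 0))  =[absorb_and →]=  (0 & (0 | c))    ⊢ (c ^ (0 & (0 | c)))
(3) (0 & (0 | c))  =[absorb_and →]=  0    ⊢ cost 6, within 6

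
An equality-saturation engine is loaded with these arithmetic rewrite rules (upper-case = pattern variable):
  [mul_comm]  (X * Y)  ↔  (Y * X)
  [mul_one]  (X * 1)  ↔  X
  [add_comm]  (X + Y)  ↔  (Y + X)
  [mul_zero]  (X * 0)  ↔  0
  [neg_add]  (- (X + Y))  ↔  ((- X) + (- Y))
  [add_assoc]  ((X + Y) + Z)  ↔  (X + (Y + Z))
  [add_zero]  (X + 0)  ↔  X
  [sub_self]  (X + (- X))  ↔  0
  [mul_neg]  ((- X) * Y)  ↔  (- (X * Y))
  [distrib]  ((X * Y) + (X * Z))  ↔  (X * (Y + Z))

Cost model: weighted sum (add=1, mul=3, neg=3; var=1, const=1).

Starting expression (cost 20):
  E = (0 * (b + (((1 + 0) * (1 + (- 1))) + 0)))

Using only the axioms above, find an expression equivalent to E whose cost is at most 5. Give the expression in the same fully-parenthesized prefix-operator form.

step 1: sub_self (→) rewrites (1 + (- 1)) into 0, now (0 * (b + (((1 + 0) * 0) + 0)))
step 2: add_zero (→) rewrites (((1 + 0) * 0) + 0) into ((1 + 0) * 0), now (0 * (b + ((1 + 0) * 0)))
step 3: add_zero (→) rewrites (1 + 0) into 1, now (0 * (b + (1 * 0)))
step 4: mul_zero (→) rewrites (1 * 0) into 0, now (0 * (b + 0))
step 5: add_zero (→) rewrites (b + 0) into b, reaching cost 5 (bound 5)

(0 * b)   [cost 5]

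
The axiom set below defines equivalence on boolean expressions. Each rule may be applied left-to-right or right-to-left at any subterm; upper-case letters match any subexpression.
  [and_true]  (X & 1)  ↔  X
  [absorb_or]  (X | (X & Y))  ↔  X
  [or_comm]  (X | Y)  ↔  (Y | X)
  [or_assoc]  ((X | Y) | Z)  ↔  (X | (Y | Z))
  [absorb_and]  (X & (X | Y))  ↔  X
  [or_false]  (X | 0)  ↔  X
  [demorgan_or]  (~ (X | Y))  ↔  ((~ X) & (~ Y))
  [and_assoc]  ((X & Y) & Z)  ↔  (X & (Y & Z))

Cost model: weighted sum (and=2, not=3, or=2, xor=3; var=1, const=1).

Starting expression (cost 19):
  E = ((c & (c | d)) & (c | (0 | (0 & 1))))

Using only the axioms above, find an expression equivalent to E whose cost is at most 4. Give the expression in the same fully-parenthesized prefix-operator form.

1. [absorb_and →] (c & (c | d))  →  c;  E = (c & (c | (0 | (0 & 1))))
2. [absorb_or →] (0 | (0 & 1))  →  0;  E = (c & (c | 0))
3. [or_false →] (c | 0)  →  c;  cost 4 ≤ 4, done

(c & c)   [cost 4]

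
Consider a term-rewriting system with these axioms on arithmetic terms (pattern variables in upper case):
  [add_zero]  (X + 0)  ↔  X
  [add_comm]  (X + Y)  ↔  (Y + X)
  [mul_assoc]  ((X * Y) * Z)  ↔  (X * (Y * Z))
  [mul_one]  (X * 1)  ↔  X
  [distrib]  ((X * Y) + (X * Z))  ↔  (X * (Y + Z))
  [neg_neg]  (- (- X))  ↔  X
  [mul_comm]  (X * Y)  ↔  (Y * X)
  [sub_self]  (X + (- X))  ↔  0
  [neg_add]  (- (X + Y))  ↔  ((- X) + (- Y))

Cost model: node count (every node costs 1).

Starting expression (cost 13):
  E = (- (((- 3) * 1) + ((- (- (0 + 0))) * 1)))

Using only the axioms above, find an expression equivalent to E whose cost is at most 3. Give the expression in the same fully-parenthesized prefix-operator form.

(1) (- (- (0 + 0)))  =[neg_neg →]=  (0 + 0)    ⊢ (- (((- 3) * 1) + ((0 + 0) * 1)))
(2) (0 + 0)  =[add_zero →]=  0    ⊢ (- (((- 3) * 1) + (0 * 1)))
(3) (0 * 1)  =[mul_one →]=  0    ⊢ (- (((- 3) * 1) + 0))
(4) ((- 3) * 1)  =[mul_one →]=  (- 3)    ⊢ (- ((- 3) + 0))
(5) ((- 3) + 0)  =[add_zero →]=  (- 3)    ⊢ cost 3, within 3

(- (- 3))   [cost 3]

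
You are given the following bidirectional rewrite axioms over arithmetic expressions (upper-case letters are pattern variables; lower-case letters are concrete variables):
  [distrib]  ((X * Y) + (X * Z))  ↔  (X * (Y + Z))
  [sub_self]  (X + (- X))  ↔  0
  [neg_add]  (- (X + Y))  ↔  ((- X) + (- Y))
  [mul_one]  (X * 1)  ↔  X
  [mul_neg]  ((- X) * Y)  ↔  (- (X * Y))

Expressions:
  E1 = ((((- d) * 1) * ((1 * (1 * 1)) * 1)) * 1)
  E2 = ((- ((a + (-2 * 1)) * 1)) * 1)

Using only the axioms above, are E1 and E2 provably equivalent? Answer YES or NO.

NO

All listed rules preserve value, hence provable equivalence implies equal values everywhere; look for a separating assignment.
a=0, d=0 gives E1 ↦ 0, E2 ↦ 2; values differ ⇒ not provably equivalent.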